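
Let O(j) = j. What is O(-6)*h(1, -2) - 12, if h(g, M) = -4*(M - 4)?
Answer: -156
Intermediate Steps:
h(g, M) = 16 - 4*M (h(g, M) = -4*(-4 + M) = 16 - 4*M)
O(-6)*h(1, -2) - 12 = -6*(16 - 4*(-2)) - 12 = -6*(16 + 8) - 12 = -6*24 - 12 = -144 - 12 = -156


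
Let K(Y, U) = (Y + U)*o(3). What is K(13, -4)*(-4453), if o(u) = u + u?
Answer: -240462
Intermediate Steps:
o(u) = 2*u
K(Y, U) = 6*U + 6*Y (K(Y, U) = (Y + U)*(2*3) = (U + Y)*6 = 6*U + 6*Y)
K(13, -4)*(-4453) = (6*(-4) + 6*13)*(-4453) = (-24 + 78)*(-4453) = 54*(-4453) = -240462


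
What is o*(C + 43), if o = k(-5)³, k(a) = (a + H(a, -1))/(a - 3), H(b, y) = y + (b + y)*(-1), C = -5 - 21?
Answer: 0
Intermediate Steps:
C = -26
H(b, y) = -b (H(b, y) = y + (-b - y) = -b)
k(a) = 0 (k(a) = (a - a)/(a - 3) = 0/(-3 + a) = 0)
o = 0 (o = 0³ = 0)
o*(C + 43) = 0*(-26 + 43) = 0*17 = 0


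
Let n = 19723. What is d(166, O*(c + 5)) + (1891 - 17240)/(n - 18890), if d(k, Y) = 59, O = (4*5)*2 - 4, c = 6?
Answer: 33798/833 ≈ 40.574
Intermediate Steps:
O = 36 (O = 20*2 - 4 = 40 - 4 = 36)
d(166, O*(c + 5)) + (1891 - 17240)/(n - 18890) = 59 + (1891 - 17240)/(19723 - 18890) = 59 - 15349/833 = 33798/833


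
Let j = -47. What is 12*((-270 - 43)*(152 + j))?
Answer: -394380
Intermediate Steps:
12*((-270 - 43)*(152 + j)) = 12*((-270 - 43)*(152 - 47)) = 12*(-313*105) = 12*(-32865) = -394380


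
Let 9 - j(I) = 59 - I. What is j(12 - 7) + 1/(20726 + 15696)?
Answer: -1638989/36422 ≈ -45.000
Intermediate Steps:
j(I) = -50 + I (j(I) = 9 - (59 - I) = 9 + (-59 + I) = -50 + I)
j(12 - 7) + 1/(20726 + 15696) = (-50 + (12 - 7)) + 1/(20726 + 15696) = (-50 + 5) + 1/36422 = -45 + 1/36422 = -1638989/36422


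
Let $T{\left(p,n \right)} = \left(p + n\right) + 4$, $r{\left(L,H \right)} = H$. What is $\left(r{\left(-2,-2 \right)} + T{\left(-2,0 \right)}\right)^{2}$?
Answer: $0$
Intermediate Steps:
$T{\left(p,n \right)} = 4 + n + p$ ($T{\left(p,n \right)} = \left(n + p\right) + 4 = 4 + n + p$)
$\left(r{\left(-2,-2 \right)} + T{\left(-2,0 \right)}\right)^{2} = \left(-2 + \left(4 + 0 - 2\right)\right)^{2} = \left(-2 + 2\right)^{2} = 0^{2} = 0$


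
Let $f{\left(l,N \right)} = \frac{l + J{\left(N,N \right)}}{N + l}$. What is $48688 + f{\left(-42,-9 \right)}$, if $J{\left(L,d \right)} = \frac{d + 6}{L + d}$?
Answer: $\frac{14898779}{306} \approx 48689.0$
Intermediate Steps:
$J{\left(L,d \right)} = \frac{6 + d}{L + d}$
$f{\left(l,N \right)} = \frac{l + \frac{6 + N}{2 N}}{N + l}$ ($f{\left(l,N \right)} = \frac{l + \frac{6 + N}{N + N}}{N + l} = \frac{l + \frac{6 + N}{2 N}}{N + l}$)
$48688 + f{\left(-42,-9 \right)} = 48688 + \frac{3 + \frac{1}{2} \left(-9\right) - -378}{\left(-9\right) \left(-9 - 42\right)} = 48688 - \frac{3 - \frac{9}{2} + 378}{9 \left(-51\right)} = 48688 - \left(- \frac{1}{459}\right) \frac{753}{2} = 48688 + \frac{251}{306} = \frac{14898779}{306}$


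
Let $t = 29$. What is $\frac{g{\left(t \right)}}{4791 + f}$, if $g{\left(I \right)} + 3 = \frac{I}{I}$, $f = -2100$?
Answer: $- \frac{2}{2691} \approx -0.00074322$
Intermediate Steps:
$g{\left(I \right)} = -2$ ($g{\left(I \right)} = -3 + \frac{I}{I} = -3 + 1 = -2$)
$\frac{g{\left(t \right)}}{4791 + f} = - \frac{2}{4791 - 2100} = - \frac{2}{2691}$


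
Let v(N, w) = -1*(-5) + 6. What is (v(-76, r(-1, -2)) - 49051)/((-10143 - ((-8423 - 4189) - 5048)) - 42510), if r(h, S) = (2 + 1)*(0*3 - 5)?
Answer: 49040/34993 ≈ 1.4014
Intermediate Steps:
r(h, S) = -15 (r(h, S) = 3*(0 - 5) = 3*(-5) = -15)
v(N, w) = 11 (v(N, w) = 5 + 6 = 11)
(v(-76, r(-1, -2)) - 49051)/((-10143 - ((-8423 - 4189) - 5048)) - 42510) = (11 - 49051)/((-10143 - ((-8423 - 4189) - 5048)) - 42510) = -49040/((-10143 - (-12612 - 5048)) - 42510) = -49040/((-10143 - 1*(-17660)) - 42510) = -49040/((-10143 + 17660) - 42510) = -49040/(7517 - 42510) = -49040/(-34993) = -49040*(-1/34993) = 49040/34993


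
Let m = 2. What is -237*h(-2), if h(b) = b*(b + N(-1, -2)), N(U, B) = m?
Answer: 0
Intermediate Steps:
N(U, B) = 2
h(b) = b*(2 + b) (h(b) = b*(b + 2) = b*(2 + b))
-237*h(-2) = -(-474)*(2 - 2) = -(-474)*0 = -237*0 = 0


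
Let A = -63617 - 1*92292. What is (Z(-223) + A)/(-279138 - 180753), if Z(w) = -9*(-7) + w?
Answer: 17341/51099 ≈ 0.33936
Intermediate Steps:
A = -155909 (A = -63617 - 92292 = -155909)
Z(w) = 63 + w
(Z(-223) + A)/(-279138 - 180753) = ((63 - 223) - 155909)/(-279138 - 180753) = (-160 - 155909)/(-459891) = -156069*(-1/459891) = 17341/51099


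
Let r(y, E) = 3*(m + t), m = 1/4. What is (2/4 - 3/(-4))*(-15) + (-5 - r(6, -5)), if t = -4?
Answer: -25/2 ≈ -12.500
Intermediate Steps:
m = ¼ (m = 1*(¼) = ¼ ≈ 0.25000)
r(y, E) = -45/4 (r(y, E) = 3*(¼ - 4) = 3*(-15/4) = -45/4)
(2/4 - 3/(-4))*(-15) + (-5 - r(6, -5)) = (2/4 - 3/(-4))*(-15) + (-5 - 1*(-45/4)) = (2*(¼) - 3*(-¼))*(-15) + (-5 + 45/4) = (½ + ¾)*(-15) + 25/4 = (5/4)*(-15) + 25/4 = -75/4 + 25/4 = -25/2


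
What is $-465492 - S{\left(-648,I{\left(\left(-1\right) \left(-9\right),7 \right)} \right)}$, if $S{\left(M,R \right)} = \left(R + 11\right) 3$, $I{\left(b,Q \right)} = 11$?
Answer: $-465558$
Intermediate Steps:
$S{\left(M,R \right)} = 33 + 3 R$ ($S{\left(M,R \right)} = \left(11 + R\right) 3 = 33 + 3 R$)
$-465492 - S{\left(-648,I{\left(\left(-1\right) \left(-9\right),7 \right)} \right)} = -465492 - \left(33 + 3 \cdot 11\right) = -465492 - \left(33 + 33\right) = -465492 - 66 = -465558$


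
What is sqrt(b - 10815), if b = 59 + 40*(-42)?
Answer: 2*I*sqrt(3109) ≈ 111.52*I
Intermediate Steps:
b = -1621 (b = 59 - 1680 = -1621)
sqrt(b - 10815) = sqrt(-1621 - 10815) = sqrt(-12436) = 2*I*sqrt(3109)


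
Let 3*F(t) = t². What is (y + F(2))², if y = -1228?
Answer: 13542400/9 ≈ 1.5047e+6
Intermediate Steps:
F(t) = t²/3
(y + F(2))² = (-1228 + (⅓)*2²)² = (-1228 + (⅓)*4)² = (-1228 + 4/3)² = (-3680/3)² = 13542400/9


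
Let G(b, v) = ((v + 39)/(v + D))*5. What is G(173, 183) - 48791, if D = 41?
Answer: -5464037/112 ≈ -48786.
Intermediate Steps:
G(b, v) = 5*(39 + v)/(41 + v) (G(b, v) = ((v + 39)/(v + 41))*5 = ((39 + v)/(41 + v))*5 = 5*(39 + v)/(41 + v))
G(173, 183) - 48791 = 5*(39 + 183)/(41 + 183) - 48791 = 5*222/224 - 48791 = 5*(1/224)*222 - 48791 = 555/112 - 48791 = -5464037/112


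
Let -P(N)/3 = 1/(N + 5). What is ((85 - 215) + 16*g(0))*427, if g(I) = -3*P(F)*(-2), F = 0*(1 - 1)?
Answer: -400526/5 ≈ -80105.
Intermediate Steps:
F = 0 (F = 0*0 = 0)
P(N) = -3/(5 + N) (P(N) = -3/(N + 5) = -3/(5 + N))
g(I) = -18/5 (g(I) = -(-9)/(5 + 0)*(-2) = -(-9)/5*(-2) = -3*(-⅗)*(-2) = (9/5)*(-2) = -18/5)
((85 - 215) + 16*g(0))*427 = ((85 - 215) + 16*(-18/5))*427 = (-130 - 288/5)*427 = -938/5*427 = -400526/5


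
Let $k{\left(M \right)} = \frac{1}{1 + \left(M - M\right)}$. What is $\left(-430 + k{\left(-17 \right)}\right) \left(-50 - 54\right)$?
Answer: $44616$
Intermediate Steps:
$k{\left(M \right)} = 1$ ($k{\left(M \right)} = \frac{1}{1 + 0} = 1^{-1} = 1$)
$\left(-430 + k{\left(-17 \right)}\right) \left(-50 - 54\right) = \left(-430 + 1\right) \left(-50 - 54\right) = \left(-429\right) \left(-104\right) = 44616$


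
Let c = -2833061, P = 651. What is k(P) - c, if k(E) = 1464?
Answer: 2834525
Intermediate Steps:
k(P) - c = 1464 - 1*(-2833061) = 1464 + 2833061 = 2834525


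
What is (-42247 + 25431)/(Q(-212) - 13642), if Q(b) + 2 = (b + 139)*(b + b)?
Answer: -4204/4327 ≈ -0.97157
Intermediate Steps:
Q(b) = -2 + 2*b*(139 + b) (Q(b) = -2 + (b + 139)*(b + b) = -2 + (139 + b)*(2*b) = -2 + 2*b*(139 + b))
(-42247 + 25431)/(Q(-212) - 13642) = (-42247 + 25431)/((-2 + 2*(-212)² + 278*(-212)) - 13642) = -16816/((-2 + 2*44944 - 58936) - 13642) = -16816/((-2 + 89888 - 58936) - 13642) = -16816/(30950 - 13642) = -16816/17308 = -16816*1/17308 = -4204/4327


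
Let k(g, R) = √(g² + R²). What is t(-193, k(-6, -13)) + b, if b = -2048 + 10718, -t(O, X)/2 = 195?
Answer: 8280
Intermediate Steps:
k(g, R) = √(R² + g²)
t(O, X) = -390 (t(O, X) = -2*195 = -390)
b = 8670
t(-193, k(-6, -13)) + b = -390 + 8670 = 8280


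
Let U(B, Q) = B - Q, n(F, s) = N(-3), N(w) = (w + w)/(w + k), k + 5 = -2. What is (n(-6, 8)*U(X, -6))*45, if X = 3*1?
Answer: 243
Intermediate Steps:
k = -7 (k = -5 - 2 = -7)
N(w) = 2*w/(-7 + w) (N(w) = (w + w)/(w - 7) = (2*w)/(-7 + w) = 2*w/(-7 + w))
X = 3
n(F, s) = ⅗ (n(F, s) = 2*(-3)/(-7 - 3) = 2*(-3)/(-10) = 2*(-3)*(-⅒) = ⅗)
(n(-6, 8)*U(X, -6))*45 = (3*(3 - 1*(-6))/5)*45 = (3*(3 + 6)/5)*45 = ((⅗)*9)*45 = (27/5)*45 = 243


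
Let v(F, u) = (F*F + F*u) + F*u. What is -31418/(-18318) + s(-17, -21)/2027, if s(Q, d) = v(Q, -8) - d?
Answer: 37172681/18565293 ≈ 2.0023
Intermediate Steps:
v(F, u) = F**2 + 2*F*u (v(F, u) = (F**2 + F*u) + F*u = F**2 + 2*F*u)
s(Q, d) = -d + Q*(-16 + Q) (s(Q, d) = Q*(Q + 2*(-8)) - d = Q*(Q - 16) - d = Q*(-16 + Q) - d = -d + Q*(-16 + Q))
-31418/(-18318) + s(-17, -21)/2027 = -31418/(-18318) + (-1*(-21) - 17*(-16 - 17))/2027 = -31418*(-1/18318) + (21 - 17*(-33))*(1/2027) = 15709/9159 + (21 + 561)*(1/2027) = 15709/9159 + 582*(1/2027) = 15709/9159 + 582/2027 = 37172681/18565293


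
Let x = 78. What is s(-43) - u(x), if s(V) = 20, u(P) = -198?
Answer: 218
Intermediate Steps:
s(-43) - u(x) = 20 - 1*(-198) = 20 + 198 = 218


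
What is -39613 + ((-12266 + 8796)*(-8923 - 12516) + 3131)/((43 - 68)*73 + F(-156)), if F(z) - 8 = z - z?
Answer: -146373282/1817 ≈ -80558.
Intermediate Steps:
F(z) = 8 (F(z) = 8 + (z - z) = 8 + 0 = 8)
-39613 + ((-12266 + 8796)*(-8923 - 12516) + 3131)/((43 - 68)*73 + F(-156)) = -39613 + ((-12266 + 8796)*(-8923 - 12516) + 3131)/((43 - 68)*73 + 8) = -39613 + (-3470*(-21439) + 3131)/(-25*73 + 8) = -39613 + (74393330 + 3131)/(-1825 + 8) = -39613 + 74396461/(-1817) = -39613 + 74396461*(-1/1817) = -39613 - 74396461/1817 = -146373282/1817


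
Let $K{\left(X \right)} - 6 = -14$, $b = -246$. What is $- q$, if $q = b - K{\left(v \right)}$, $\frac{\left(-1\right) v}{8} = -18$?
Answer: $238$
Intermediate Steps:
$v = 144$ ($v = \left(-8\right) \left(-18\right) = 144$)
$K{\left(X \right)} = -8$ ($K{\left(X \right)} = 6 - 14 = -8$)
$q = -238$ ($q = -246 - -8 = -246 + 8 = -238$)
$- q = \left(-1\right) \left(-238\right) = 238$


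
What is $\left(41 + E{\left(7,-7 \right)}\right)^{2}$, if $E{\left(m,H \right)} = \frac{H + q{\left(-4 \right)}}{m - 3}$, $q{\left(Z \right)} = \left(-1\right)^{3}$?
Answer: $1521$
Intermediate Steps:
$q{\left(Z \right)} = -1$
$E{\left(m,H \right)} = \frac{-1 + H}{-3 + m}$ ($E{\left(m,H \right)} = \frac{H - 1}{m - 3} = \frac{-1 + H}{-3 + m}$)
$\left(41 + E{\left(7,-7 \right)}\right)^{2} = \left(41 + \frac{-1 - 7}{-3 + 7}\right)^{2} = \left(41 + \frac{1}{4} \left(-8\right)\right)^{2} = \left(41 - 2\right)^{2} = 39^{2} = 1521$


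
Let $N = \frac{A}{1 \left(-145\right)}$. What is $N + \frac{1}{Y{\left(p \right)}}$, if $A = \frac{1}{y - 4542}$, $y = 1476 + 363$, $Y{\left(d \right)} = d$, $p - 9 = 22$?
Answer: $\frac{391966}{12149985} \approx 0.032261$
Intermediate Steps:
$p = 31$ ($p = 9 + 22 = 31$)
$y = 1839$
$A = - \frac{1}{2703}$ ($A = \frac{1}{1839 - 4542} = \frac{1}{-2703} = - \frac{1}{2703} \approx -0.00036996$)
$N = \frac{1}{391935}$ ($N = - \frac{1}{2703 \cdot 1 \left(-145\right)} = - \frac{1}{2703 \left(-145\right)} = \left(- \frac{1}{2703}\right) \left(- \frac{1}{145}\right) = \frac{1}{391935} \approx 2.5514 \cdot 10^{-6}$)
$N + \frac{1}{Y{\left(p \right)}} = \frac{1}{391935} + \frac{1}{31} = \frac{391966}{12149985}$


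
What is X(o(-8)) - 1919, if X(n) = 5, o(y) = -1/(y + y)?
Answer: -1914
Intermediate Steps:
o(y) = -1/(2*y)
X(o(-8)) - 1919 = 5 - 1919 = -1914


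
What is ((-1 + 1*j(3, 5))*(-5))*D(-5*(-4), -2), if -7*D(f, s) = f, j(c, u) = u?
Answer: 400/7 ≈ 57.143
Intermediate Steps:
D(f, s) = -f/7
((-1 + 1*j(3, 5))*(-5))*D(-5*(-4), -2) = ((-1 + 1*5)*(-5))*(-(-5)*(-4)/7) = ((-1 + 5)*(-5))*(-⅐*20) = (4*(-5))*(-20/7) = -20*(-20/7) = 400/7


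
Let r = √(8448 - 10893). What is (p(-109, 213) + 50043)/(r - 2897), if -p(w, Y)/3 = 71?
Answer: -72178755/4197527 - 24915*I*√2445/4197527 ≈ -17.196 - 0.2935*I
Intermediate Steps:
r = I*√2445 (r = √(-2445) = I*√2445 ≈ 49.447*I)
p(w, Y) = -213 (p(w, Y) = -3*71 = -213)
(p(-109, 213) + 50043)/(r - 2897) = (-213 + 50043)/(I*√2445 - 2897) = 49830/(-2897 + I*√2445)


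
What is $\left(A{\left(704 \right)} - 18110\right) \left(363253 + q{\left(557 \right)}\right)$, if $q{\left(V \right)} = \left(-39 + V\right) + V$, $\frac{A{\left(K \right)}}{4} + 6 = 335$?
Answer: $-6118524432$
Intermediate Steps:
$A{\left(K \right)} = 1316$ ($A{\left(K \right)} = -24 + 4 \cdot 335 = -24 + 1340 = 1316$)
$q{\left(V \right)} = -39 + 2 V$
$\left(A{\left(704 \right)} - 18110\right) \left(363253 + q{\left(557 \right)}\right) = \left(1316 - 18110\right) \left(363253 + \left(-39 + 2 \cdot 557\right)\right) = - 16794 \left(363253 + \left(-39 + 1114\right)\right) = - 16794 \left(363253 + 1075\right) = \left(-16794\right) 364328 = -6118524432$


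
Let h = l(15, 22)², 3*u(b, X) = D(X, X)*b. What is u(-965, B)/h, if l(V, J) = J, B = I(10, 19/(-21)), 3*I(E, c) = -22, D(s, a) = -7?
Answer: 6755/1452 ≈ 4.6522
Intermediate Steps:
I(E, c) = -22/3 (I(E, c) = (⅓)*(-22) = -22/3)
B = -22/3 ≈ -7.3333
u(b, X) = -7*b/3 (u(b, X) = (-7*b)/3 = -7*b/3)
h = 484 (h = 22² = 484)
u(-965, B)/h = -7/3*(-965)/484 = (6755/3)*(1/484) = 6755/1452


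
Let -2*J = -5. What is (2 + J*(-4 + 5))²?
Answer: 81/4 ≈ 20.250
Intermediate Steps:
J = 5/2 (J = -½*(-5) = 5/2 ≈ 2.5000)
(2 + J*(-4 + 5))² = (2 + 5*(-4 + 5)/2)² = (2 + (5/2)*1)² = (2 + 5/2)² = (9/2)² = 81/4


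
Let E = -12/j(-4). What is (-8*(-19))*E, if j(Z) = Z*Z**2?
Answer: 57/2 ≈ 28.500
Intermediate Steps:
j(Z) = Z**3
E = 3/16 (E = -12/((-4)**3) = -12/(-64) = -12*(-1/64) = 3/16 ≈ 0.18750)
(-8*(-19))*E = -8*(-19)*(3/16) = 152*(3/16) = 57/2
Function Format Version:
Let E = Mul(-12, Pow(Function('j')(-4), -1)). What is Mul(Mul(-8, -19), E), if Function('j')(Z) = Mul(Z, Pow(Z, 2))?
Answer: Rational(57, 2) ≈ 28.500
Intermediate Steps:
Function('j')(Z) = Pow(Z, 3)
E = Rational(3, 16) (E = Mul(-12, Pow(Pow(-4, 3), -1)) = Mul(-12, Pow(-64, -1)) = Mul(-12, Rational(-1, 64)) = Rational(3, 16) ≈ 0.18750)
Mul(Mul(-8, -19), E) = Mul(Mul(-8, -19), Rational(3, 16)) = Mul(152, Rational(3, 16)) = Rational(57, 2)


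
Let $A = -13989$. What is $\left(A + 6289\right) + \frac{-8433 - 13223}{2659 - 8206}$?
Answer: $- \frac{42690244}{5547} \approx -7696.1$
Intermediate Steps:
$\left(A + 6289\right) + \frac{-8433 - 13223}{2659 - 8206} = \left(-13989 + 6289\right) + \frac{-8433 - 13223}{2659 - 8206} = -7700 - \frac{21656}{-5547} = -7700 - - \frac{21656}{5547} = -7700 + \frac{21656}{5547} = - \frac{42690244}{5547}$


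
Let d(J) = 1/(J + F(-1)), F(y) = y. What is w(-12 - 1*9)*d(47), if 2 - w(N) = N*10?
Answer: 106/23 ≈ 4.6087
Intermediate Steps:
w(N) = 2 - 10*N (w(N) = 2 - N*10 = 2 - 10*N)
d(J) = 1/(-1 + J) (d(J) = 1/(J - 1) = 1/(-1 + J))
w(-12 - 1*9)*d(47) = (2 - 10*(-12 - 1*9))/(-1 + 47) = (2 - 10*(-12 - 9))/46 = (2 - 10*(-21))*(1/46) = (2 + 210)*(1/46) = 212*(1/46) = 106/23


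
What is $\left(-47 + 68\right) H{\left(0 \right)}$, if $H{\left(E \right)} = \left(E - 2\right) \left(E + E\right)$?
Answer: $0$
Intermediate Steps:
$H{\left(E \right)} = 2 E \left(-2 + E\right)$ ($H{\left(E \right)} = \left(-2 + E\right) 2 E = 2 E \left(-2 + E\right)$)
$\left(-47 + 68\right) H{\left(0 \right)} = \left(-47 + 68\right) 2 \cdot 0 \left(-2 + 0\right) = 21 \cdot 2 \cdot 0 \left(-2\right) = 21 \cdot 0 = 0$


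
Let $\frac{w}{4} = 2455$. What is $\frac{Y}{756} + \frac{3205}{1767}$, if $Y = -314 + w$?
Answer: $\frac{457621}{31806} \approx 14.388$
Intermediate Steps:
$w = 9820$ ($w = 4 \cdot 2455 = 9820$)
$Y = 9506$ ($Y = -314 + 9820 = 9506$)
$\frac{Y}{756} + \frac{3205}{1767} = \frac{9506}{756} + \frac{3205}{1767} = 9506 \cdot \frac{1}{756} + 3205 \cdot \frac{1}{1767} = \frac{679}{54} + \frac{3205}{1767} = \frac{457621}{31806}$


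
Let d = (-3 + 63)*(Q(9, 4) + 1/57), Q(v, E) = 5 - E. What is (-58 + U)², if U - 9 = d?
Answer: 52441/361 ≈ 145.27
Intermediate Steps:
d = 1160/19 (d = (-3 + 63)*((5 - 1*4) + 1/57) = 60*((5 - 4) + 1/57) = 60*(1 + 1/57) = 60*(58/57) = 1160/19 ≈ 61.053)
U = 1331/19 (U = 9 + 1160/19 = 1331/19 ≈ 70.053)
(-58 + U)² = (-58 + 1331/19)² = (229/19)² = 52441/361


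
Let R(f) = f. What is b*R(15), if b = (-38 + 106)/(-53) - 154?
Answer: -123450/53 ≈ -2329.2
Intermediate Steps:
b = -8230/53 (b = 68*(-1/53) - 154 = -68/53 - 154 = -8230/53 ≈ -155.28)
b*R(15) = -8230/53*15 = -123450/53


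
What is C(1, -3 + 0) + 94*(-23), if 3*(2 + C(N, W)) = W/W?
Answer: -6491/3 ≈ -2163.7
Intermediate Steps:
C(N, W) = -5/3 (C(N, W) = -2 + (W/W)/3 = -2 + (⅓)*1 = -2 + ⅓ = -5/3)
C(1, -3 + 0) + 94*(-23) = -5/3 + 94*(-23) = -5/3 - 2162 = -6491/3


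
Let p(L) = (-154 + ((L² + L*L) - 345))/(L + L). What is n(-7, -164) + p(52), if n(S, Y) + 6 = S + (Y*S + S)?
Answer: 122221/104 ≈ 1175.2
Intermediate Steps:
n(S, Y) = -6 + 2*S + S*Y (n(S, Y) = -6 + (S + (Y*S + S)) = -6 + (S + (S*Y + S)) = -6 + (S + (S + S*Y)) = -6 + (2*S + S*Y) = -6 + 2*S + S*Y)
p(L) = (-499 + 2*L²)/(2*L) (p(L) = (-154 + ((L² + L²) - 345))/((2*L)) = (-154 + (2*L² - 345))*(1/(2*L)) = (-154 + (-345 + 2*L²))*(1/(2*L)) = (-499 + 2*L²)*(1/(2*L)) = (-499 + 2*L²)/(2*L))
n(-7, -164) + p(52) = (-6 + 2*(-7) - 7*(-164)) + (52 - 499/2/52) = (-6 - 14 + 1148) + (52 - 499/2*1/52) = 1128 + (52 - 499/104) = 1128 + 4909/104 = 122221/104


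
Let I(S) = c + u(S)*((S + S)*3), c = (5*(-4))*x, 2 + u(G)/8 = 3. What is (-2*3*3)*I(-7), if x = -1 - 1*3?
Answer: 4608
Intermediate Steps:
x = -4 (x = -1 - 3 = -4)
u(G) = 8 (u(G) = -16 + 8*3 = -16 + 24 = 8)
c = 80 (c = (5*(-4))*(-4) = -20*(-4) = 80)
I(S) = 80 + 48*S (I(S) = 80 + 8*((S + S)*3) = 80 + 8*((2*S)*3) = 80 + 8*(6*S) = 80 + 48*S)
(-2*3*3)*I(-7) = (-2*3*3)*(80 + 48*(-7)) = (-6*3)*(80 - 336) = -18*(-256) = 4608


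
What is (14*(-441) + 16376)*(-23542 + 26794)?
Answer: 33176904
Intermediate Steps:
(14*(-441) + 16376)*(-23542 + 26794) = (-6174 + 16376)*3252 = 10202*3252 = 33176904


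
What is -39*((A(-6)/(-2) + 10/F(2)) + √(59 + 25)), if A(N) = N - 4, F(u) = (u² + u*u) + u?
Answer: -234 - 78*√21 ≈ -591.44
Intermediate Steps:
F(u) = u + 2*u² (F(u) = (u² + u²) + u = 2*u² + u = u + 2*u²)
A(N) = -4 + N
-39*((A(-6)/(-2) + 10/F(2)) + √(59 + 25)) = -39*(((-4 - 6)/(-2) + 10/((2*(1 + 2*2)))) + √(59 + 25)) = -39*((-10*(-½) + 10/((2*(1 + 4)))) + √84) = -39*((5 + 10/((2*5))) + 2*√21) = -39*((5 + 10/10) + 2*√21) = -39*((5 + 10*(⅒)) + 2*√21) = -39*((5 + 1) + 2*√21) = -39*(6 + 2*√21) = -234 - 78*√21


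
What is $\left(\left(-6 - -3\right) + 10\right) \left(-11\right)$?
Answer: $-77$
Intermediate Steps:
$\left(\left(-6 - -3\right) + 10\right) \left(-11\right) = \left(\left(-6 + 3\right) + 10\right) \left(-11\right) = \left(-3 + 10\right) \left(-11\right) = 7 \left(-11\right) = -77$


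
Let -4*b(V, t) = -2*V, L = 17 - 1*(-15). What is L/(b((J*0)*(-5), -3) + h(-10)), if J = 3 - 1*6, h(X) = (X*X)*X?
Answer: -4/125 ≈ -0.032000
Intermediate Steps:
h(X) = X³ (h(X) = X²*X = X³)
L = 32 (L = 17 + 15 = 32)
J = -3 (J = 3 - 6 = -3)
b(V, t) = V/2 (b(V, t) = -(-1)*V/2 = V/2)
L/(b((J*0)*(-5), -3) + h(-10)) = 32/((-3*0*(-5))/2 + (-10)³) = 32/((0*(-5))/2 - 1000) = 32/((½)*0 - 1000) = 32/(0 - 1000) = 32/(-1000) = -1/1000*32 = -4/125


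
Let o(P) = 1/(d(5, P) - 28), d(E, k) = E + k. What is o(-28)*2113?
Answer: -2113/51 ≈ -41.431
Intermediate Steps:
o(P) = 1/(-23 + P) (o(P) = 1/((5 + P) - 28) = 1/(-23 + P))
o(-28)*2113 = 2113/(-23 - 28) = 2113/(-51) = -1/51*2113 = -2113/51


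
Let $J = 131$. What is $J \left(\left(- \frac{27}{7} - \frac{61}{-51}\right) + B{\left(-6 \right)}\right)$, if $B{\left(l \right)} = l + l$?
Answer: $- \frac{685654}{357} \approx -1920.6$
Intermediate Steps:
$B{\left(l \right)} = 2 l$
$J \left(\left(- \frac{27}{7} - \frac{61}{-51}\right) + B{\left(-6 \right)}\right) = 131 \left(\left(- \frac{27}{7} - \frac{61}{-51}\right) + 2 \left(-6\right)\right) = 131 \left(\left(\left(-27\right) \frac{1}{7} - - \frac{61}{51}\right) - 12\right) = 131 \left(\left(- \frac{27}{7} + \frac{61}{51}\right) - 12\right) = 131 \left(- \frac{950}{357} - 12\right) = 131 \left(- \frac{5234}{357}\right) = - \frac{685654}{357}$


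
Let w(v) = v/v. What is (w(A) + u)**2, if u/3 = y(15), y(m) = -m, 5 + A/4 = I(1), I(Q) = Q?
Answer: 1936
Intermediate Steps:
A = -16 (A = -20 + 4*1 = -20 + 4 = -16)
w(v) = 1
u = -45 (u = 3*(-1*15) = 3*(-15) = -45)
(w(A) + u)**2 = (1 - 45)**2 = (-44)**2 = 1936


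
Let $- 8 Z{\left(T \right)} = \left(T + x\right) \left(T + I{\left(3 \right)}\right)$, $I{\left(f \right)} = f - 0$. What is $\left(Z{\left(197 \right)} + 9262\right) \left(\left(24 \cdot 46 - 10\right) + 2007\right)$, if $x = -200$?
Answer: $28954037$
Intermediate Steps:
$I{\left(f \right)} = f$ ($I{\left(f \right)} = f + 0 = f$)
$Z{\left(T \right)} = - \frac{\left(-200 + T\right) \left(3 + T\right)}{8}$ ($Z{\left(T \right)} = - \frac{\left(T - 200\right) \left(T + 3\right)}{8} = - \frac{\left(-200 + T\right) \left(3 + T\right)}{8}$)
$\left(Z{\left(197 \right)} + 9262\right) \left(\left(24 \cdot 46 - 10\right) + 2007\right) = \left(\left(75 - \frac{197^{2}}{8} + \frac{197}{8} \cdot 197\right) + 9262\right) \left(\left(24 \cdot 46 - 10\right) + 2007\right) = \left(\left(75 - \frac{38809}{8} + \frac{38809}{8}\right) + 9262\right) \left(\left(1104 - 10\right) + 2007\right) = \left(\left(75 - \frac{38809}{8} + \frac{38809}{8}\right) + 9262\right) \left(1094 + 2007\right) = \left(75 + 9262\right) 3101 = 9337 \cdot 3101 = 28954037$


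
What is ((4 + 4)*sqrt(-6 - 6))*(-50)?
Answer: -800*I*sqrt(3) ≈ -1385.6*I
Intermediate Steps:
((4 + 4)*sqrt(-6 - 6))*(-50) = (8*sqrt(-12))*(-50) = (8*(2*I*sqrt(3)))*(-50) = (16*I*sqrt(3))*(-50) = -800*I*sqrt(3)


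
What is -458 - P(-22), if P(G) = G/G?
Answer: -459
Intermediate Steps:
P(G) = 1
-458 - P(-22) = -458 - 1*1 = -458 - 1 = -459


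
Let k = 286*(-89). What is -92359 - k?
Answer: -66905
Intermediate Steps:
k = -25454
-92359 - k = -92359 - 1*(-25454) = -92359 + 25454 = -66905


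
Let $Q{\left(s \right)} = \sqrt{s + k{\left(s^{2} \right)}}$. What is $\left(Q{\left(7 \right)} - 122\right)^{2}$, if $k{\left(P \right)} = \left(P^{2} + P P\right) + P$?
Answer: $\left(122 - \sqrt{4858}\right)^{2} \approx 2735.4$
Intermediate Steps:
$k{\left(P \right)} = P + 2 P^{2}$ ($k{\left(P \right)} = \left(P^{2} + P^{2}\right) + P = 2 P^{2} + P = P + 2 P^{2}$)
$Q{\left(s \right)} = \sqrt{s + s^{2} \left(1 + 2 s^{2}\right)}$
$\left(Q{\left(7 \right)} - 122\right)^{2} = \left(\sqrt{7 \left(1 + 7 + 2 \cdot 7^{3}\right)} - 122\right)^{2} = \left(\sqrt{7 \left(1 + 7 + 2 \cdot 343\right)} - 122\right)^{2} = \left(\sqrt{7 \left(1 + 7 + 686\right)} - 122\right)^{2} = \left(\sqrt{7 \cdot 694} - 122\right)^{2} = \left(\sqrt{4858} - 122\right)^{2} = \left(-122 + \sqrt{4858}\right)^{2}$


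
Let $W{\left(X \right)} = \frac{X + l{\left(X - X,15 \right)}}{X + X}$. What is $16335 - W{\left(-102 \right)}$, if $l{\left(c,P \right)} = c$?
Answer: $\frac{32669}{2} \approx 16335.0$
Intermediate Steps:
$W{\left(X \right)} = \frac{1}{2}$ ($W{\left(X \right)} = \frac{X + \left(X - X\right)}{X + X} = \frac{X + 0}{2 X} = X \frac{1}{2 X} = \frac{1}{2}$)
$16335 - W{\left(-102 \right)} = 16335 - \frac{1}{2} = \frac{32669}{2}$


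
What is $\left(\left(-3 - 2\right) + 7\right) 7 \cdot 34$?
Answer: $476$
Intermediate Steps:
$\left(\left(-3 - 2\right) + 7\right) 7 \cdot 34 = \left(-5 + 7\right) 7 \cdot 34 = 2 \cdot 7 \cdot 34 = 14 \cdot 34 = 476$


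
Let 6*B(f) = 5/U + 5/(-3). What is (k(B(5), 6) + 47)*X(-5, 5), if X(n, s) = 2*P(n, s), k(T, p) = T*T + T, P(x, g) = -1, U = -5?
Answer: -7574/81 ≈ -93.506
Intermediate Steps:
B(f) = -4/9 (B(f) = (5/(-5) + 5/(-3))/6 = (5*(-1/5) + 5*(-1/3))/6 = (-1 - 5/3)/6 = (1/6)*(-8/3) = -4/9)
k(T, p) = T + T**2 (k(T, p) = T**2 + T = T + T**2)
X(n, s) = -2 (X(n, s) = 2*(-1) = -2)
(k(B(5), 6) + 47)*X(-5, 5) = (-4*(1 - 4/9)/9 + 47)*(-2) = (-4/9*5/9 + 47)*(-2) = (-20/81 + 47)*(-2) = (3787/81)*(-2) = -7574/81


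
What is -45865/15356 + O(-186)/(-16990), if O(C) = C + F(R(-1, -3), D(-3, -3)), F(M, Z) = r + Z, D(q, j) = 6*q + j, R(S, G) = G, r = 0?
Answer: -388033829/130449220 ≈ -2.9746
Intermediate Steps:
D(q, j) = j + 6*q
F(M, Z) = Z (F(M, Z) = 0 + Z = Z)
O(C) = -21 + C (O(C) = C + (-3 + 6*(-3)) = C + (-3 - 18) = C - 21 = -21 + C)
-45865/15356 + O(-186)/(-16990) = -45865/15356 + (-21 - 186)/(-16990) = -45865*1/15356 - 207*(-1/16990) = -45865/15356 + 207/16990 = -388033829/130449220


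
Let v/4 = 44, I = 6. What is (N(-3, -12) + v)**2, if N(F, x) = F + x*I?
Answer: 10201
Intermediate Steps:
v = 176 (v = 4*44 = 176)
N(F, x) = F + 6*x (N(F, x) = F + x*6 = F + 6*x)
(N(-3, -12) + v)**2 = ((-3 + 6*(-12)) + 176)**2 = ((-3 - 72) + 176)**2 = (-75 + 176)**2 = 101**2 = 10201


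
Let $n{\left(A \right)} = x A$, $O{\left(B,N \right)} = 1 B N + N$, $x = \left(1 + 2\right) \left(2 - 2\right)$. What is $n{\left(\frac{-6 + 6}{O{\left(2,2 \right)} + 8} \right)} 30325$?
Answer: $0$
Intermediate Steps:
$x = 0$ ($x = 3 \cdot 0 = 0$)
$O{\left(B,N \right)} = N + B N$ ($O{\left(B,N \right)} = B N + N = N + B N$)
$n{\left(A \right)} = 0$ ($n{\left(A \right)} = 0 A = 0$)
$n{\left(\frac{-6 + 6}{O{\left(2,2 \right)} + 8} \right)} 30325 = 0 \cdot 30325 = 0$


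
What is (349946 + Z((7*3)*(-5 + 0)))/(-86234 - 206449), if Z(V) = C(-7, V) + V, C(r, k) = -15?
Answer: -349826/292683 ≈ -1.1952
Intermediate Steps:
Z(V) = -15 + V
(349946 + Z((7*3)*(-5 + 0)))/(-86234 - 206449) = (349946 + (-15 + (7*3)*(-5 + 0)))/(-86234 - 206449) = (349946 + (-15 + 21*(-5)))/(-292683) = (349946 + (-15 - 105))*(-1/292683) = (349946 - 120)*(-1/292683) = 349826*(-1/292683) = -349826/292683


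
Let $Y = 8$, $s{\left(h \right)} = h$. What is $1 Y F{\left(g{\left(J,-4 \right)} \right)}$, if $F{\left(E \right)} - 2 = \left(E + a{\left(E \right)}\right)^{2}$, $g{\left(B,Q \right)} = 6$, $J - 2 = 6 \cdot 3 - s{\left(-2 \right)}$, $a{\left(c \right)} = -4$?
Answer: $48$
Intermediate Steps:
$J = 22$ ($J = 2 + \left(6 \cdot 3 - -2\right) = 2 + \left(18 + 2\right) = 2 + 20 = 22$)
$F{\left(E \right)} = 2 + \left(-4 + E\right)^{2}$ ($F{\left(E \right)} = 2 + \left(E - 4\right)^{2} = 2 + \left(-4 + E\right)^{2}$)
$1 Y F{\left(g{\left(J,-4 \right)} \right)} = 1 \cdot 8 \left(2 + \left(-4 + 6\right)^{2}\right) = 8 \left(2 + 2^{2}\right) = 8 \left(2 + 4\right) = 8 \cdot 6 = 48$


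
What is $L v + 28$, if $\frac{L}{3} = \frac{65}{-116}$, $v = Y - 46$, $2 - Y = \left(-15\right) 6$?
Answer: $- \frac{2861}{58} \approx -49.328$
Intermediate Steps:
$Y = 92$ ($Y = 2 - \left(-15\right) 6 = 2 - -90 = 2 + 90 = 92$)
$v = 46$ ($v = 92 - 46 = 46$)
$L = - \frac{195}{116}$ ($L = 3 \frac{65}{-116} = 3 \cdot 65 \left(- \frac{1}{116}\right) = 3 \left(- \frac{65}{116}\right) = - \frac{195}{116} \approx -1.681$)
$L v + 28 = \left(- \frac{195}{116}\right) 46 + 28 = - \frac{4485}{58} + 28 = - \frac{2861}{58}$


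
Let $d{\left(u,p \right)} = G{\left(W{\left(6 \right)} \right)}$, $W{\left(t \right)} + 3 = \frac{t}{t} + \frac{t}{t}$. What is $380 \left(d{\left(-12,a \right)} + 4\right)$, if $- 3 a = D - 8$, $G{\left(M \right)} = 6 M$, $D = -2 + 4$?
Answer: $-760$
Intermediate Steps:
$D = 2$
$W{\left(t \right)} = -1$ ($W{\left(t \right)} = -3 + \left(\frac{t}{t} + \frac{t}{t}\right) = -3 + \left(1 + 1\right) = -3 + 2 = -1$)
$a = 2$ ($a = - \frac{2 - 8}{3} = \left(- \frac{1}{3}\right) \left(-6\right) = 2$)
$d{\left(u,p \right)} = -6$ ($d{\left(u,p \right)} = 6 \left(-1\right) = -6$)
$380 \left(d{\left(-12,a \right)} + 4\right) = 380 \left(-6 + 4\right) = 380 \left(-2\right) = -760$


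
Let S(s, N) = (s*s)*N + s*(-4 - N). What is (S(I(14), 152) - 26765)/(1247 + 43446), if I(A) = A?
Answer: 843/44693 ≈ 0.018862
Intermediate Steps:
S(s, N) = N*s² + s*(-4 - N) (S(s, N) = s²*N + s*(-4 - N) = N*s² + s*(-4 - N))
(S(I(14), 152) - 26765)/(1247 + 43446) = (14*(-4 - 1*152 + 152*14) - 26765)/(1247 + 43446) = (14*(-4 - 152 + 2128) - 26765)/44693 = (14*1972 - 26765)*(1/44693) = (27608 - 26765)*(1/44693) = 843*(1/44693) = 843/44693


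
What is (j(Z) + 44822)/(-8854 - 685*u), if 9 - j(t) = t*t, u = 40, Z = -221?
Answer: 2005/18127 ≈ 0.11061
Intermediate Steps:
j(t) = 9 - t² (j(t) = 9 - t*t = 9 - t²)
(j(Z) + 44822)/(-8854 - 685*u) = ((9 - 1*(-221)²) + 44822)/(-8854 - 685*40) = ((9 - 1*48841) + 44822)/(-8854 - 27400) = ((9 - 48841) + 44822)/(-36254) = (-48832 + 44822)*(-1/36254) = -4010*(-1/36254) = 2005/18127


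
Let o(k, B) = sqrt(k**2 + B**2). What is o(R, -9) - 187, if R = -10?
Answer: -187 + sqrt(181) ≈ -173.55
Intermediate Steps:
o(k, B) = sqrt(B**2 + k**2)
o(R, -9) - 187 = sqrt((-9)**2 + (-10)**2) - 187 = sqrt(81 + 100) - 187 = sqrt(181) - 187 = -187 + sqrt(181)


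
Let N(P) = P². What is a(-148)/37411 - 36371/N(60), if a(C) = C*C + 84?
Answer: -1281518681/134679600 ≈ -9.5153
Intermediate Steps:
a(C) = 84 + C² (a(C) = C² + 84 = 84 + C²)
a(-148)/37411 - 36371/N(60) = (84 + (-148)²)/37411 - 36371/(60²) = (84 + 21904)*(1/37411) - 36371/3600 = 21988*(1/37411) - 36371*1/3600 = 21988/37411 - 36371/3600 = -1281518681/134679600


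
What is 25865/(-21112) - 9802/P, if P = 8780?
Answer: -15501233/6620120 ≈ -2.3415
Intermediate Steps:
25865/(-21112) - 9802/P = 25865/(-21112) - 9802/8780 = 25865*(-1/21112) - 9802*1/8780 = -3695/3016 - 4901/4390 = -15501233/6620120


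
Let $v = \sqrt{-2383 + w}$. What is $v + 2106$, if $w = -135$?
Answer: $2106 + i \sqrt{2518} \approx 2106.0 + 50.18 i$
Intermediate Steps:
$v = i \sqrt{2518}$ ($v = \sqrt{-2383 - 135} = \sqrt{-2518} = i \sqrt{2518} \approx 50.18 i$)
$v + 2106 = i \sqrt{2518} + 2106 = 2106 + i \sqrt{2518}$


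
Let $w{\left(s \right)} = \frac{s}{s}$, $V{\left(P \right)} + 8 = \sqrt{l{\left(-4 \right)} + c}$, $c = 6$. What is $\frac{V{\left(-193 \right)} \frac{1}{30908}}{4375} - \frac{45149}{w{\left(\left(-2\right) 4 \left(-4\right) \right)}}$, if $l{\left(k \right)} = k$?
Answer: $- \frac{1526290163127}{33805625} + \frac{\sqrt{2}}{135222500} \approx -45149.0$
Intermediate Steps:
$V{\left(P \right)} = -8 + \sqrt{2}$ ($V{\left(P \right)} = -8 + \sqrt{-4 + 6} = -8 + \sqrt{2}$)
$w{\left(s \right)} = 1$
$\frac{V{\left(-193 \right)} \frac{1}{30908}}{4375} - \frac{45149}{w{\left(\left(-2\right) 4 \left(-4\right) \right)}} = \frac{\left(-8 + \sqrt{2}\right) \frac{1}{30908}}{4375} - \frac{45149}{1} = \left(-8 + \sqrt{2}\right) \frac{1}{30908} \cdot \frac{1}{4375} - 45149 = \left(- \frac{2}{7727} + \frac{\sqrt{2}}{30908}\right) \frac{1}{4375} - 45149 = \left(- \frac{2}{33805625} + \frac{\sqrt{2}}{135222500}\right) - 45149 = - \frac{1526290163127}{33805625} + \frac{\sqrt{2}}{135222500}$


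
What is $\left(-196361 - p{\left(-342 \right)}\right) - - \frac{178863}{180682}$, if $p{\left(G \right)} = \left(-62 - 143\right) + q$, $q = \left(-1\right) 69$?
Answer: $- \frac{35429212471}{180682} \approx -1.9609 \cdot 10^{5}$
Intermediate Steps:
$q = -69$
$p{\left(G \right)} = -274$ ($p{\left(G \right)} = \left(-62 - 143\right) - 69 = -205 - 69 = -274$)
$\left(-196361 - p{\left(-342 \right)}\right) - - \frac{178863}{180682} = \left(-196361 - -274\right) - - \frac{178863}{180682} = \left(-196361 + 274\right) - \left(-178863\right) \frac{1}{180682} = -196087 - - \frac{178863}{180682} = -196087 + \frac{178863}{180682} = - \frac{35429212471}{180682}$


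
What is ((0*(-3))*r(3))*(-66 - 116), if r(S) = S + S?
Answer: 0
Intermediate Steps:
r(S) = 2*S
((0*(-3))*r(3))*(-66 - 116) = ((0*(-3))*(2*3))*(-66 - 116) = (0*6)*(-182) = 0*(-182) = 0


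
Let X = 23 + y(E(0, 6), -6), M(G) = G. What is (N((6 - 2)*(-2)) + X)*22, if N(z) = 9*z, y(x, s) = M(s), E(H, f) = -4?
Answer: -1210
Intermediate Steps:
y(x, s) = s
X = 17 (X = 23 - 6 = 17)
(N((6 - 2)*(-2)) + X)*22 = (9*((6 - 2)*(-2)) + 17)*22 = (9*(4*(-2)) + 17)*22 = (9*(-8) + 17)*22 = (-72 + 17)*22 = -55*22 = -1210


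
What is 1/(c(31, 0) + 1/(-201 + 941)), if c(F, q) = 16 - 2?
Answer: 740/10361 ≈ 0.071422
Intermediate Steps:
c(F, q) = 14
1/(c(31, 0) + 1/(-201 + 941)) = 1/(14 + 1/(-201 + 941)) = 1/(14 + 1/740) = 1/(10361/740) = 740/10361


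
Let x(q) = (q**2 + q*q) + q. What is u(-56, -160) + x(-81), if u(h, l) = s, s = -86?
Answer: 12955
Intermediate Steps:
x(q) = q + 2*q**2 (x(q) = (q**2 + q**2) + q = 2*q**2 + q = q + 2*q**2)
u(h, l) = -86
u(-56, -160) + x(-81) = -86 - 81*(1 + 2*(-81)) = -86 - 81*(1 - 162) = -86 - 81*(-161) = -86 + 13041 = 12955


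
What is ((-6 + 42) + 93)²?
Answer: 16641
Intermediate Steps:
((-6 + 42) + 93)² = (36 + 93)² = 129² = 16641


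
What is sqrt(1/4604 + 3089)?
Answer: sqrt(16369242307)/2302 ≈ 55.579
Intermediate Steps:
sqrt(1/4604 + 3089) = sqrt(14221757/4604) = sqrt(16369242307)/2302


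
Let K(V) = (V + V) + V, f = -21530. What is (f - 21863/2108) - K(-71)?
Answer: -44958099/2108 ≈ -21327.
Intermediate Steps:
K(V) = 3*V (K(V) = 2*V + V = 3*V)
(f - 21863/2108) - K(-71) = (-21530 - 21863/2108) - 3*(-71) = (-21530 - 21863*1/2108) - 1*(-213) = (-21530 - 21863/2108) + 213 = -45407103/2108 + 213 = -44958099/2108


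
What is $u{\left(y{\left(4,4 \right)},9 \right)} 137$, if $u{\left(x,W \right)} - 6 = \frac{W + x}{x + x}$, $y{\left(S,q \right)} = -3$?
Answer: $685$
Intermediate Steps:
$u{\left(x,W \right)} = 6 + \frac{W + x}{2 x}$ ($u{\left(x,W \right)} = 6 + \frac{W + x}{x + x} = 6 + \frac{W + x}{2 x}$)
$u{\left(y{\left(4,4 \right)},9 \right)} 137 = \frac{9 + 13 \left(-3\right)}{2 \left(-3\right)} 137 = \frac{1}{2} \left(- \frac{1}{3}\right) \left(9 - 39\right) 137 = \frac{1}{2} \left(- \frac{1}{3}\right) \left(-30\right) 137 = 5 \cdot 137 = 685$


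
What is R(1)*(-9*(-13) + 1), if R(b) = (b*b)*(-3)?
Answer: -354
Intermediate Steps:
R(b) = -3*b**2 (R(b) = b**2*(-3) = -3*b**2)
R(1)*(-9*(-13) + 1) = (-3*1**2)*(-9*(-13) + 1) = (-3*1)*(117 + 1) = -3*118 = -354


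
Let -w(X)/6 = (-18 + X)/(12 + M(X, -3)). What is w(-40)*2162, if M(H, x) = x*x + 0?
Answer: 250792/7 ≈ 35827.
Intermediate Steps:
M(H, x) = x² (M(H, x) = x² + 0 = x²)
w(X) = 36/7 - 2*X/7 (w(X) = -6*(-18 + X)/(12 + (-3)²) = -6*(-18 + X)/(12 + 9) = -6*(-18 + X)/21 = -6*(-6/7 + X/21) = 36/7 - 2*X/7)
w(-40)*2162 = (36/7 - 2/7*(-40))*2162 = (36/7 + 80/7)*2162 = (116/7)*2162 = 250792/7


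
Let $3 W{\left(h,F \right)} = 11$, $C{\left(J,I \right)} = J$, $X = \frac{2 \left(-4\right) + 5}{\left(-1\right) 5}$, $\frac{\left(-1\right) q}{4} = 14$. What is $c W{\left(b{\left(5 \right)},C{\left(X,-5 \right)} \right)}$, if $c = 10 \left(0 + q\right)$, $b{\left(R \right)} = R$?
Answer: $- \frac{6160}{3} \approx -2053.3$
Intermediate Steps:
$q = -56$ ($q = \left(-4\right) 14 = -56$)
$X = \frac{3}{5}$ ($X = \frac{-8 + 5}{-5} = \left(-3\right) \left(- \frac{1}{5}\right) = \frac{3}{5} \approx 0.6$)
$W{\left(h,F \right)} = \frac{11}{3}$ ($W{\left(h,F \right)} = \frac{1}{3} \cdot 11 = \frac{11}{3}$)
$c = -560$ ($c = 10 \left(0 - 56\right) = 10 \left(-56\right) = -560$)
$c W{\left(b{\left(5 \right)},C{\left(X,-5 \right)} \right)} = \left(-560\right) \frac{11}{3} = - \frac{6160}{3}$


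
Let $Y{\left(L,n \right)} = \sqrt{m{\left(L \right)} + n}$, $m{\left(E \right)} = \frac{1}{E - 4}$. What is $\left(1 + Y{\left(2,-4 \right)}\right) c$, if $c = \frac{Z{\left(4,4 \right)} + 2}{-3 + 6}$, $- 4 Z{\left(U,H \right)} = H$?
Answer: $\frac{1}{3} + \frac{i \sqrt{2}}{2} \approx 0.33333 + 0.70711 i$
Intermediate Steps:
$Z{\left(U,H \right)} = - \frac{H}{4}$
$m{\left(E \right)} = \frac{1}{-4 + E}$
$Y{\left(L,n \right)} = \sqrt{n + \frac{1}{-4 + L}}$ ($Y{\left(L,n \right)} = \sqrt{\frac{1}{-4 + L} + n} = \sqrt{n + \frac{1}{-4 + L}}$)
$c = \frac{1}{3}$ ($c = \frac{\left(- \frac{1}{4}\right) 4 + 2}{-3 + 6} = \frac{-1 + 2}{3} = 1 \cdot \frac{1}{3} = \frac{1}{3} \approx 0.33333$)
$\left(1 + Y{\left(2,-4 \right)}\right) c = \left(1 + \sqrt{\frac{1 - 4 \left(-4 + 2\right)}{-4 + 2}}\right) \frac{1}{3} = \left(1 + \sqrt{\frac{1 - -8}{-2}}\right) \frac{1}{3} = \left(1 + \sqrt{- \frac{1 + 8}{2}}\right) \frac{1}{3} = \left(1 + \sqrt{\left(- \frac{1}{2}\right) 9}\right) \frac{1}{3} = \left(1 + \sqrt{- \frac{9}{2}}\right) \frac{1}{3} = \left(1 + \frac{3 i \sqrt{2}}{2}\right) \frac{1}{3} = \frac{1}{3} + \frac{i \sqrt{2}}{2}$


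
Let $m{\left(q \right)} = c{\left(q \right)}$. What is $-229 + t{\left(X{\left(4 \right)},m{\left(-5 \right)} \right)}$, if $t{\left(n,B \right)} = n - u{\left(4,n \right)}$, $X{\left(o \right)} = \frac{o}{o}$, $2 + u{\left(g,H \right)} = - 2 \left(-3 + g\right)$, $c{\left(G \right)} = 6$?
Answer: $-224$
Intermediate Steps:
$u{\left(g,H \right)} = 4 - 2 g$ ($u{\left(g,H \right)} = -2 - 2 \left(-3 + g\right) = -2 - \left(-6 + 2 g\right) = 4 - 2 g$)
$m{\left(q \right)} = 6$
$X{\left(o \right)} = 1$
$t{\left(n,B \right)} = 4 + n$ ($t{\left(n,B \right)} = n - \left(4 - 8\right) = n - -4 = n + 4 = 4 + n$)
$-229 + t{\left(X{\left(4 \right)},m{\left(-5 \right)} \right)} = -229 + \left(4 + 1\right) = -229 + 5 = -224$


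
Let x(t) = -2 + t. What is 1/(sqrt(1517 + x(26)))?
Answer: sqrt(1541)/1541 ≈ 0.025474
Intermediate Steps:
1/(sqrt(1517 + x(26))) = 1/(sqrt(1517 + (-2 + 26))) = 1/(sqrt(1517 + 24)) = 1/(sqrt(1541)) = sqrt(1541)/1541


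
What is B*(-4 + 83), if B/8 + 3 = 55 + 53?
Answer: 66360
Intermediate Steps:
B = 840 (B = -24 + 8*(55 + 53) = -24 + 8*108 = -24 + 864 = 840)
B*(-4 + 83) = 840*(-4 + 83) = 840*79 = 66360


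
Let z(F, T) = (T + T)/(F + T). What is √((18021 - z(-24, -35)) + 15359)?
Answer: 5*√4647666/59 ≈ 182.70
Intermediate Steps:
z(F, T) = 2*T/(F + T) (z(F, T) = (2*T)/(F + T) = 2*T/(F + T))
√((18021 - z(-24, -35)) + 15359) = √((18021 - 2*(-35)/(-24 - 35)) + 15359) = √((18021 - 2*(-35)/(-59)) + 15359) = √((18021 - 2*(-35)*(-1)/59) + 15359) = √((18021 - 1*70/59) + 15359) = √((18021 - 70/59) + 15359) = √(1063169/59 + 15359) = √(1969350/59) = 5*√4647666/59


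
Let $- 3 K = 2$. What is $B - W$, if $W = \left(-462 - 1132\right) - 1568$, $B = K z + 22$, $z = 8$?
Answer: $\frac{9536}{3} \approx 3178.7$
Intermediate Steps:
$K = - \frac{2}{3}$ ($K = \left(- \frac{1}{3}\right) 2 = - \frac{2}{3} \approx -0.66667$)
$B = \frac{50}{3}$ ($B = \left(- \frac{2}{3}\right) 8 + 22 = - \frac{16}{3} + 22 = \frac{50}{3} \approx 16.667$)
$W = -3162$ ($W = -1594 - 1568 = -3162$)
$B - W = \frac{50}{3} - -3162 = \frac{50}{3} + 3162 = \frac{9536}{3}$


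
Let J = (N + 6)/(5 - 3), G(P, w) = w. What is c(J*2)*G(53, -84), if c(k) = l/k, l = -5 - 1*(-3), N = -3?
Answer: 56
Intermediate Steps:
l = -2 (l = -5 + 3 = -2)
J = 3/2 (J = (-3 + 6)/(5 - 3) = 3/2 ≈ 1.5000)
c(k) = -2/k
c(J*2)*G(53, -84) = -2/((3/2)*2)*(-84) = -2/3*(-84) = 56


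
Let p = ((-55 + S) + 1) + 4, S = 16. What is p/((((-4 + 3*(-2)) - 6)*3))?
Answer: 17/24 ≈ 0.70833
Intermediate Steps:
p = -34 (p = ((-55 + 16) + 1) + 4 = (-39 + 1) + 4 = -38 + 4 = -34)
p/((((-4 + 3*(-2)) - 6)*3)) = -34/(((-4 + 3*(-2)) - 6)*3) = -34/(((-4 - 6) - 6)*3) = -34/((-10 - 6)*3) = -34/(-16*3) = -34/(-48) = -1/48*(-34) = 17/24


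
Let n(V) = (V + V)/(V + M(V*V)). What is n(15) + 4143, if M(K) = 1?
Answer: 33159/8 ≈ 4144.9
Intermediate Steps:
n(V) = 2*V/(1 + V) (n(V) = (V + V)/(V + 1) = (2*V)/(1 + V) = 2*V/(1 + V))
n(15) + 4143 = 2*15/(1 + 15) + 4143 = 2*15/16 + 4143 = 2*15*(1/16) + 4143 = 15/8 + 4143 = 33159/8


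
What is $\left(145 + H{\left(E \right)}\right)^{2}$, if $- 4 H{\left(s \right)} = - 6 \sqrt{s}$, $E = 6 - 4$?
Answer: $\frac{42059}{2} + 435 \sqrt{2} \approx 21645.0$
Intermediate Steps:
$E = 2$ ($E = 6 - 4 = 2$)
$H{\left(s \right)} = \frac{3 \sqrt{s}}{2}$ ($H{\left(s \right)} = - \frac{\left(-6\right) \sqrt{s}}{4} = \frac{3 \sqrt{s}}{2}$)
$\left(145 + H{\left(E \right)}\right)^{2} = \left(145 + \frac{3 \sqrt{2}}{2}\right)^{2}$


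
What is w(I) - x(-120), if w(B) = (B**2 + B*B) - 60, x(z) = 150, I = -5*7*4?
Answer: 38990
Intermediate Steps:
I = -140 (I = -35*4 = -140)
w(B) = -60 + 2*B**2 (w(B) = (B**2 + B**2) - 60 = 2*B**2 - 60 = -60 + 2*B**2)
w(I) - x(-120) = (-60 + 2*(-140)**2) - 1*150 = (-60 + 2*19600) - 150 = (-60 + 39200) - 150 = 39140 - 150 = 38990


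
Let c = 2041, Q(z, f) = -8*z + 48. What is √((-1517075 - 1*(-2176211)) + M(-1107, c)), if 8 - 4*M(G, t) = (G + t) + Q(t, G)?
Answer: √2651898/2 ≈ 814.23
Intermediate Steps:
Q(z, f) = 48 - 8*z
M(G, t) = -10 - G/4 + 7*t/4 (M(G, t) = 2 - ((G + t) + (48 - 8*t))/4 = 2 - (48 + G - 7*t)/4 = 2 + (-12 - G/4 + 7*t/4) = -10 - G/4 + 7*t/4)
√((-1517075 - 1*(-2176211)) + M(-1107, c)) = √((-1517075 - 1*(-2176211)) + (-10 - ¼*(-1107) + (7/4)*2041)) = √((-1517075 + 2176211) + (-10 + 1107/4 + 14287/4)) = √(659136 + 7677/2) = √(1325949/2) = √2651898/2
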